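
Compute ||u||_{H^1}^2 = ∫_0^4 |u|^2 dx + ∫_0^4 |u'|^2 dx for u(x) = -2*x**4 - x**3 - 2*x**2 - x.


||u||_{H^1}^2 = 119045228/315

The H^1 norm (squared) on an interval (0, L) is
  ||u||_{H^1}^2 = ∫_0^L u(x)^2 dx + ∫_0^L u'(x)^2 dx.
Compute u'(x) = -8*x**3 - 3*x**2 - 4*x - 1.
Then u(x)^2 = 4*x**8 + 4*x**7 + 9*x**6 + 8*x**5 + 6*x**4 + 4*x**3 + x**2 and u'(x)^2 = 64*x**6 + 48*x**5 + 73*x**4 + 40*x**3 + 22*x**2 + 8*x + 1.
Integrate each monomial from 0 to 4 using ∫_0^4 c·x^n dx = c·4^(n+1)/(n+1):
  ∫_0^4 u(x)^2 dx = ∫_0^4 (4*x^8 + 4*x^7 + 9*x^6 + 8*x^5 + 6*x^4 + 4*x^3 + x^2) dx. Term by term:
    ∫_0^4 4*x^8 dx = 1048576/9;  ∫_0^4 4*x^7 dx = 32768;  ∫_0^4 9*x^6 dx = 147456/7;
    ∫_0^4 8*x^5 dx = 16384/3;  ∫_0^4 6*x^4 dx = 6144/5;  ∫_0^4 4*x^3 dx = 256;
    ∫_0^4 x^2 dx = 64/3.
  Sum: 1048576/9 + 32768 + 147456/7 + 16384/3 + 6144/5 + 256 + 64/3 = 55852352/315.
  ∫_0^4 u'(x)^2 dx = ∫_0^4 (64*x^6 + 48*x^5 + 73*x^4 + 40*x^3 + 22*x^2 + 8*x + 1) dx. Term by term:
    ∫_0^4 64*x^6 dx = 1048576/7;  ∫_0^4 48*x^5 dx = 32768;  ∫_0^4 73*x^4 dx = 74752/5;
    ∫_0^4 40*x^3 dx = 2560;  ∫_0^4 22*x^2 dx = 1408/3;  ∫_0^4 8*x dx = 64;
    ∫_0^4 1 dx = 4.
  Sum: 1048576/7 + 32768 + 74752/5 + 2560 + 1408/3 + 64 + 4 = 21064292/105.
Adding: ||u||_{H^1}^2 = 55852352/315 + 21064292/105 = 119045228/315.


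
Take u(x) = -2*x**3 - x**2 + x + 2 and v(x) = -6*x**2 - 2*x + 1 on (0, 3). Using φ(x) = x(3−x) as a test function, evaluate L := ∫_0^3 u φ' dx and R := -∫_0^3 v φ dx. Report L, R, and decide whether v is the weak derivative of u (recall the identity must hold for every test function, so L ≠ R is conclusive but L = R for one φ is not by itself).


LHS = 819/10, RHS = 819/10. Yes, v = u' weakly.

u(x) = -2*x**3 - x**2 + x + 2, classical derivative u'(x) = -6*x**2 - 2*x + 1.
φ(x) = x(3−x), so φ'(x) = 3 - 2*x.
Note φ(0) = φ(3) = 0, so the boundary term u·φ vanishes.
LHS = ∫_0^3 u(x) φ'(x) dx = ∫_0^3 (4*x^4 - 4*x^3 - 5*x^2 - x + 6) dx. Term by term:
  ∫_0^3 4*x^4 dx = 972/5;  ∫_0^3 -4*x^3 dx = -81;  ∫_0^3 -5*x^2 dx = -45;
  ∫_0^3 -x dx = -9/2;  ∫_0^3 6 dx = 18.
Sum: 972/5 − 81 − 45 − 9/2 + 18 = 819/10.
So LHS = 819/10.
∫_0^3 v(x) φ(x) dx = ∫_0^3 (6*x^4 - 16*x^3 - 7*x^2 + 3*x) dx. Term by term:
  ∫_0^3 6*x^4 dx = 1458/5;  ∫_0^3 -16*x^3 dx = -324;  ∫_0^3 -7*x^2 dx = -63;
  ∫_0^3 3*x dx = 27/2.
Sum: 1458/5 − 324 − 63 + 27/2 = -819/10.
So RHS = -∫_0^3 v(x) φ(x) dx = 819/10.
LHS = RHS, so the identity holds for this test φ.
Moreover u is smooth here and v(x) = u'(x) = -6*x**2 - 2*x + 1 pointwise, so the identity holds for every test function. Hence v is the weak derivative of u.


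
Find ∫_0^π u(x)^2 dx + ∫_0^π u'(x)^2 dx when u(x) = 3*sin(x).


||u||_{H^1(0,π)}^2 = 9*π

u'(x) = 3*cos(x).
Expand u² and (u')² and integrate term by term on (0, π), using: for integers n ≥ 1, ∫_0^π sin²(nx) dx = ∫_0^π cos²(nx) dx = π/2; for n ≠ n', ∫_0^π sin(nx)sin(n'x) dx = ∫_0^π cos(nx)cos(n'x) dx = 0; and by product-to-sum, ∫_0^π sin(nx)cos(n'x) dx = ½∫_0^π [sin((n+n')x) + sin((n−n')x)] dx, which is 0 when n+n' is even and 2n/(n²−n'²) when n+n' is odd (it need not vanish on (0, π)).
  u² squared terms: (3)²·∫sin(x)² dx = 9·π/2 = 9*π/2.
  So ∫_0^π u² dx = 9*π/2.
  (u')² squared terms: (3)²·∫cos(x)² dx = 9·π/2 = 9*π/2.
  So ∫_0^π (u')² dx = 9*π/2.
||u||_{H^1}^2 = (9*π/2) + (9*π/2) = 9*π.


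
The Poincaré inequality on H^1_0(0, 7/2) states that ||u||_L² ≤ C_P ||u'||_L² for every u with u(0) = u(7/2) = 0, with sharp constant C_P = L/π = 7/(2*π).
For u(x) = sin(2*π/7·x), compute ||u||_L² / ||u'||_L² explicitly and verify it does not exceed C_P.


||u||_L² / ||u'||_L² = 7/(2*π) = C_P.

u(x) = sin(2*π/7·x), so u'(x) = 2*π*cos(2*π*x/7)/7.
Writing u(x) = A·sin(kπx/L) with A = 1 and k = 1, use ∫_0^L sin²(kπx/L) dx = L/2 and ∫_0^L cos²(kπx/L) dx = L/2.
u² = 1·sin²(2*π/7·x) and (u')² = 4*π^2/49·cos²(2*π/7·x), and each of sin², cos² integrates to L/2 = 7/4 over (0, 7/2).
∫_0^7/2 u² dx = 7/4, so ||u||_L² = sqrt(7)/2.
∫_0^7/2 (u')² dx = π^2/7, so ||u'||_L² = sqrt(7)*π/7.
Ratio ||u||_L² / ||u'||_L² = 7/(2*π).
Sharp Poincaré constant on H^1_0(0, 7/2) is C_P = L/π = 7/(2*π), achieved by sin(2*π/7·x).
This is the k = 1 eigenfunction (up to amplitude), so the ratio equals the sharp Poincaré constant exactly.


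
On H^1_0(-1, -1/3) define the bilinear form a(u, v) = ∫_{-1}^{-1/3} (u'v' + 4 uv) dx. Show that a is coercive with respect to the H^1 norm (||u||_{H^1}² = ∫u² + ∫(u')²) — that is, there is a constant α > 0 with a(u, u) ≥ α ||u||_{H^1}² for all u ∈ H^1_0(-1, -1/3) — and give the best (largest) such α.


α = 1

Coercivity of a(·,·) on H^1_0(-1, -1/3) means a(u, u) ≥ α ||u||_{H^1}² for every u ∈ H^1_0.
The interval has length L = 2/3, and Poincaré/coercivity depend only on L. Here a(u, u) = ∫(u')² + (4)·∫u².
Here c = 4 ≥ 1, so a(u,u) = ∫(u')² + c∫u² ≥ ∫(u')² + ∫u² = ||u||_{H^1}², i.e. α = 1 works. No larger α is possible: a(u,u) ≥ α||u||_{H^1}² means (1−α)∫(u')² ≥ (α−c)∫u², and for the modes u_n = sin(nπ(x−x₀)/L) (x₀ the left endpoint) one has ∫u_n²/∫(u_n')² = (L/(nπ))² → 0, so a(u_n,u_n)/||u_n||_{H^1}² → 1. Hence the optimal constant is α = 1.
Therefore α = 1.


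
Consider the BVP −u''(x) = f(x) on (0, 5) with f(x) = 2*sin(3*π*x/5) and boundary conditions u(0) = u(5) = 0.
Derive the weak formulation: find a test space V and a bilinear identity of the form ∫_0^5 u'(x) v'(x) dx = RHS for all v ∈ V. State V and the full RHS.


V = H^1_0(0, 5) (so v(0) = v(5) = 0); weak form: ∫_0^5 u'v' dx = ∫_0^5 (2*sin(3*π*x/5)) v dx for all v ∈ V.

Multiply both sides by a test function v and integrate from 0 to 5:
  ∫_0^5 −u''(x) v(x) dx = ∫_0^5 f(x) v(x) dx.
Integrate the LHS by parts once:
  ∫_0^5 −u'' v dx = −[u'(x) v(x)]_0^5 + ∫_0^5 u'(x) v'(x) dx.
Thus ∫_0^5 u'(x) v'(x) dx = ∫_0^5 f(x) v(x) dx + [u'(x) v(x)]_0^5.
Choose V so that boundary terms are either known or forced to vanish.
u is Dirichlet: u(0) = u(5) = 0. Let V = H^1_0(0, 5); then v(0) = v(5) = 0, and [u' v]_0^5 = 0.
Weak formulation: find u (satisfying any essential BC) such that ∫_0^5 u'(x) v'(x) dx = ∫_0^5 f v dx for all v ∈ V.
Substituting f(x) = 2*sin(3*π*x/5), the right-hand side is ∫_0^5 (2*sin(3*π*x/5)) v dx.


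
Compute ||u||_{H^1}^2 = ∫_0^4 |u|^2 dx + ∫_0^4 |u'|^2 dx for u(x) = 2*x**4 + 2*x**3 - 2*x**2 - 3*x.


||u||_{H^1}^2 = 113905868/315

The H^1 norm (squared) on an interval (0, L) is
  ||u||_{H^1}^2 = ∫_0^L u(x)^2 dx + ∫_0^L u'(x)^2 dx.
Compute u'(x) = 8*x**3 + 6*x**2 - 4*x - 3.
Then u(x)^2 = 4*x**8 + 8*x**7 - 4*x**6 - 20*x**5 - 8*x**4 + 12*x**3 + 9*x**2 and u'(x)^2 = 64*x**6 + 96*x**5 - 28*x**4 - 96*x**3 - 20*x**2 + 24*x + 9.
Integrate each monomial from 0 to 4 using ∫_0^4 c·x^n dx = c·4^(n+1)/(n+1):
  ∫_0^4 u(x)^2 dx = ∫_0^4 (4*x^8 + 8*x^7 - 4*x^6 - 20*x^5 - 8*x^4 + 12*x^3 + 9*x^2) dx. Term by term:
    ∫_0^4 4*x^8 dx = 1048576/9;  ∫_0^4 8*x^7 dx = 65536;  ∫_0^4 -4*x^6 dx = -65536/7;
    ∫_0^4 -20*x^5 dx = -40960/3;  ∫_0^4 -8*x^4 dx = -8192/5;  ∫_0^4 12*x^3 dx = 768;
    ∫_0^4 9*x^2 dx = 192.
  Sum: 1048576/9 + 65536 − 65536/7 − 40960/3 − 8192/5 + 768 + 192 = 49880384/315.
  ∫_0^4 u'(x)^2 dx = ∫_0^4 (64*x^6 + 96*x^5 - 28*x^4 - 96*x^3 - 20*x^2 + 24*x + 9) dx. Term by term:
    ∫_0^4 64*x^6 dx = 1048576/7;  ∫_0^4 96*x^5 dx = 65536;  ∫_0^4 -28*x^4 dx = -28672/5;
    ∫_0^4 -96*x^3 dx = -6144;  ∫_0^4 -20*x^2 dx = -1280/3;  ∫_0^4 24*x dx = 192;
    ∫_0^4 9 dx = 36.
  Sum: 1048576/7 + 65536 − 28672/5 − 6144 − 1280/3 + 192 + 36 = 21341828/105.
Adding: ||u||_{H^1}^2 = 49880384/315 + 21341828/105 = 113905868/315.


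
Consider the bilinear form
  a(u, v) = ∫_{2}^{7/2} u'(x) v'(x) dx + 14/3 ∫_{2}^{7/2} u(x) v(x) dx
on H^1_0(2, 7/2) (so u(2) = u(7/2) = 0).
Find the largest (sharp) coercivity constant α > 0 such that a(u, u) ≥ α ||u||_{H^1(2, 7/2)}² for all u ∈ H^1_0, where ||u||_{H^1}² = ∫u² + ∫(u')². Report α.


α = 1

Coercivity of a(·,·) on H^1_0(2, 7/2) means a(u, u) ≥ α ||u||_{H^1}² for every u ∈ H^1_0.
The interval has length L = 3/2, and Poincaré/coercivity depend only on L. Here a(u, u) = ∫(u')² + (14/3)·∫u².
Here c = 14/3 ≥ 1, so a(u,u) = ∫(u')² + c∫u² ≥ ∫(u')² + ∫u² = ||u||_{H^1}², i.e. α = 1 works. No larger α is possible: a(u,u) ≥ α||u||_{H^1}² means (1−α)∫(u')² ≥ (α−c)∫u², and for the modes u_n = sin(nπ(x−x₀)/L) (x₀ the left endpoint) one has ∫u_n²/∫(u_n')² = (L/(nπ))² → 0, so a(u_n,u_n)/||u_n||_{H^1}² → 1. Hence the optimal constant is α = 1.
Therefore α = 1.


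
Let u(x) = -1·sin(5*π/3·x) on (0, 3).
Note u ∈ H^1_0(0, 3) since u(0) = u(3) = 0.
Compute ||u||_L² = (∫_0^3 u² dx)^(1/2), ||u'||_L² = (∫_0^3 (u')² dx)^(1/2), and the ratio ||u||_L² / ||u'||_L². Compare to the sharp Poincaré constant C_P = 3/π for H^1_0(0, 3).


||u||_L² / ||u'||_L² = 3/(5*π) < C_P = 3/π.

u(x) = -1·sin(5*π/3·x), so u'(x) = -5*π*cos(5*π*x/3)/3.
Writing u(x) = A·sin(kπx/L) with A = -1 and k = 5, use ∫_0^L sin²(kπx/L) dx = L/2 and ∫_0^L cos²(kπx/L) dx = L/2.
u² = 1·sin²(5*π/3·x) and (u')² = 25*π^2/9·cos²(5*π/3·x), and each of sin², cos² integrates to L/2 = 3/2 over (0, 3).
∫_0^3 u² dx = 3/2, so ||u||_L² = sqrt(6)/2.
∫_0^3 (u')² dx = 25*π^2/6, so ||u'||_L² = 5*sqrt(6)*π/6.
Ratio ||u||_L² / ||u'||_L² = 3/(5*π).
Sharp Poincaré constant on H^1_0(0, 3) is C_P = L/π = 3/π, achieved by sin(π/3·x).
This is the k = 5 harmonic; the ratio L/(kπ) is strictly less than C_P = L/π, consistent with the sharp inequality ||u||_L² ≤ C_P ||u'||_L².


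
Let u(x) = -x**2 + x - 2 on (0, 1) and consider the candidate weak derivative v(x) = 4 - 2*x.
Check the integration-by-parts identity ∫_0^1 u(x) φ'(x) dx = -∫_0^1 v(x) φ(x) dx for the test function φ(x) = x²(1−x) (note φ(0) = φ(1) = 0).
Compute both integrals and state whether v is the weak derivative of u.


LHS = 1/60, RHS = -7/30. No, v is not the weak derivative of u.

u(x) = -x**2 + x - 2, classical derivative u'(x) = 1 - 2*x.
φ(x) = x²(1−x), so φ'(x) = x*(2 - 3*x).
Note φ(0) = φ(1) = 0, so the boundary term u·φ vanishes.
LHS = ∫_0^1 u(x) φ'(x) dx = ∫_0^1 (3*x^4 - 5*x^3 + 8*x^2 - 4*x) dx. Term by term:
  ∫_0^1 3*x^4 dx = 3/5;  ∫_0^1 -5*x^3 dx = -5/4;  ∫_0^1 8*x^2 dx = 8/3;
  ∫_0^1 -4*x dx = -2.
Sum: 3/5 − 5/4 + 8/3 − 2 = 1/60.
So LHS = 1/60.
∫_0^1 v(x) φ(x) dx = ∫_0^1 (2*x^4 - 6*x^3 + 4*x^2) dx. Term by term:
  ∫_0^1 2*x^4 dx = 2/5;  ∫_0^1 -6*x^3 dx = -3/2;  ∫_0^1 4*x^2 dx = 4/3.
Sum: 2/5 − 3/2 + 4/3 = 7/30.
So RHS = -∫_0^1 v(x) φ(x) dx = -7/30.
LHS − RHS = 1/4 ≠ 0, so the identity fails.
(For a valid weak derivative the identity must hold for EVERY test function, in particular this one. The failure shows v is NOT the weak derivative of u.)
Correct weak derivative would be u'(x) = 1 - 2*x.


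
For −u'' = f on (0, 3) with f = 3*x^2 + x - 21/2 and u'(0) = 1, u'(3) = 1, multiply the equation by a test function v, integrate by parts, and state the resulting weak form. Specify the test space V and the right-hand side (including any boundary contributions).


V = H^1(0, 3) (v unrestricted at boundary; u is determined up to an additive constant); weak form: ∫_0^3 u'v' dx = ∫_0^3 (3*x^2 + x - 21/2) v dx + v(3) − v(0) for all v ∈ V.

Multiply both sides by a test function v and integrate from 0 to 3:
  ∫_0^3 −u''(x) v(x) dx = ∫_0^3 f(x) v(x) dx.
Integrate the LHS by parts once:
  ∫_0^3 −u'' v dx = −[u'(x) v(x)]_0^3 + ∫_0^3 u'(x) v'(x) dx.
Thus ∫_0^3 u'(x) v'(x) dx = ∫_0^3 f(x) v(x) dx + [u'(x) v(x)]_0^3.
Choose V so that boundary terms are either known or forced to vanish.
u has inhomogeneous Neumann u'(0) = 1, u'(3) = 1. [u' v]_0^3 = (1)·v(3) − (1)·v(0) = v(3) − v(0). Take V = H^1(0, 3); boundary term becomes part of RHS.
Weak formulation: find u (satisfying any essential BC) such that ∫_0^3 u'(x) v'(x) dx = ∫_0^3 f v dx + v(3) − v(0) for all v ∈ V (Neumann data are natural BCs: they enter the RHS as boundary terms).
Substituting f(x) = 3*x^2 + x - 21/2, the right-hand side is ∫_0^3 (3*x^2 + x - 21/2) v dx + v(3) − v(0).
Compatibility check (pure Neumann): taking v ≡ 1 ∈ V gives 0 = ∫_0^3 f dx + (1) − (1), i.e. ∫_0^3 f dx must equal u'(0) − u'(3) = 0. Indeed ∫_0^3 (3*x^2 + x - 21/2) dx = 0, so the data are compatible. The solution is then unique only up to an additive constant (fix it e.g. by requiring ∫_0^3 u dx = 0).


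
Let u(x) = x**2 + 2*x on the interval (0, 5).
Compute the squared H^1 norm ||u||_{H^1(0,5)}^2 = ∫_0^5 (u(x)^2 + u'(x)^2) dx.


||u||_{H^1}^2 = 5110/3

The H^1 norm (squared) on an interval (0, L) is
  ||u||_{H^1}^2 = ∫_0^L u(x)^2 dx + ∫_0^L u'(x)^2 dx.
Compute u'(x) = 2*x + 2.
Then u(x)^2 = x**4 + 4*x**3 + 4*x**2 and u'(x)^2 = 4*x**2 + 8*x + 4.
Integrate each monomial from 0 to 5 using ∫_0^5 c·x^n dx = c·5^(n+1)/(n+1):
  ∫_0^5 u(x)^2 dx = ∫_0^5 (x^4 + 4*x^3 + 4*x^2) dx. Term by term:
    ∫_0^5 x^4 dx = 625;  ∫_0^5 4*x^3 dx = 625;  ∫_0^5 4*x^2 dx = 500/3.
  Sum: 625 + 625 + 500/3 = 4250/3.
  ∫_0^5 u'(x)^2 dx = ∫_0^5 (4*x^2 + 8*x + 4) dx. Term by term:
    ∫_0^5 4*x^2 dx = 500/3;  ∫_0^5 8*x dx = 100;  ∫_0^5 4 dx = 20.
  Sum: 500/3 + 100 + 20 = 860/3.
Adding: ||u||_{H^1}^2 = 4250/3 + 860/3 = 5110/3.


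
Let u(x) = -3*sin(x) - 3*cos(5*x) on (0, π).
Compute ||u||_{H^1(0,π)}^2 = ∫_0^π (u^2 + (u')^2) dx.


||u||_{H^1(0,π)}^2 = 126*π

u'(x) = 15*sin(5*x) - 3*cos(x).
Expand u² and (u')² and integrate term by term on (0, π), using: for integers n ≥ 1, ∫_0^π sin²(nx) dx = ∫_0^π cos²(nx) dx = π/2; for n ≠ n', ∫_0^π sin(nx)sin(n'x) dx = ∫_0^π cos(nx)cos(n'x) dx = 0; and by product-to-sum, ∫_0^π sin(nx)cos(n'x) dx = ½∫_0^π [sin((n+n')x) + sin((n−n')x)] dx, which is 0 when n+n' is even and 2n/(n²−n'²) when n+n' is odd (it need not vanish on (0, π)).
  u² squared terms: (-3)²·∫cos(5x)² dx = 9·π/2 = 9*π/2;  (-3)²·∫sin(x)² dx = 9·π/2 = 9*π/2.
  u² cross terms: 2·(-3)·(-3)·∫cos(5x)·sin(x) dx = 18·(0) = 0.
  So ∫_0^π u² dx = 9*π/2 + 9*π/2 + 0 = 9*π.
  (u')² squared terms: (-3)²·∫cos(x)² dx = 9·π/2 = 9*π/2;  (15)²·∫sin(5x)² dx = 225·π/2 = 225*π/2.
  (u')² cross terms: 2·(-3)·(15)·∫cos(x)·sin(5x) dx = -90·(0) = 0.
  So ∫_0^π (u')² dx = 9*π/2 + 225*π/2 + 0 = 117*π.
||u||_{H^1}^2 = (9*π) + (117*π) = 126*π.


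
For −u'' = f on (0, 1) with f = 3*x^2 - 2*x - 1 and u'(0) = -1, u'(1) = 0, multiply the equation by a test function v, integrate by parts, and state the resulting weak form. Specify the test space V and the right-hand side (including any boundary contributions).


V = H^1(0, 1) (v unrestricted at boundary; u is determined up to an additive constant); weak form: ∫_0^1 u'v' dx = ∫_0^1 (3*x^2 - 2*x - 1) v dx + v(0) for all v ∈ V.

Multiply both sides by a test function v and integrate from 0 to 1:
  ∫_0^1 −u''(x) v(x) dx = ∫_0^1 f(x) v(x) dx.
Integrate the LHS by parts once:
  ∫_0^1 −u'' v dx = −[u'(x) v(x)]_0^1 + ∫_0^1 u'(x) v'(x) dx.
Thus ∫_0^1 u'(x) v'(x) dx = ∫_0^1 f(x) v(x) dx + [u'(x) v(x)]_0^1.
Choose V so that boundary terms are either known or forced to vanish.
u has inhomogeneous Neumann u'(0) = -1, u'(1) = 0. [u' v]_0^1 = (0)·v(1) − (-1)·v(0) = v(0). Take V = H^1(0, 1); boundary term becomes part of RHS.
Weak formulation: find u (satisfying any essential BC) such that ∫_0^1 u'(x) v'(x) dx = ∫_0^1 f v dx + v(0) for all v ∈ V (Neumann data are natural BCs: they enter the RHS as boundary terms).
Substituting f(x) = 3*x^2 - 2*x - 1, the right-hand side is ∫_0^1 (3*x^2 - 2*x - 1) v dx + v(0).
Compatibility check (pure Neumann): taking v ≡ 1 ∈ V gives 0 = ∫_0^1 f dx + (0) − (-1), i.e. ∫_0^1 f dx must equal u'(0) − u'(1) = -1. Indeed ∫_0^1 (3*x^2 - 2*x - 1) dx = -1, so the data are compatible. The solution is then unique only up to an additive constant (fix it e.g. by requiring ∫_0^1 u dx = 0).


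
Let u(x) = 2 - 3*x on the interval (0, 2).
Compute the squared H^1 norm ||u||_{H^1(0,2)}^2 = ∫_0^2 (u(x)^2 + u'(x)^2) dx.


||u||_{H^1}^2 = 26

The H^1 norm (squared) on an interval (0, L) is
  ||u||_{H^1}^2 = ∫_0^L u(x)^2 dx + ∫_0^L u'(x)^2 dx.
Compute u'(x) = -3.
Then u(x)^2 = 9*x**2 - 12*x + 4 and u'(x)^2 = 9.
Integrate each monomial from 0 to 2 using ∫_0^2 c·x^n dx = c·2^(n+1)/(n+1):
  ∫_0^2 u(x)^2 dx = ∫_0^2 (9*x^2 - 12*x + 4) dx. Term by term:
    ∫_0^2 9*x^2 dx = 24;  ∫_0^2 -12*x dx = -24;  ∫_0^2 4 dx = 8.
  Sum: 24 − 24 + 8 = 8.
  ∫_0^2 u'(x)^2 dx = ∫_0^2 (9) dx. Term by term:
    ∫_0^2 9 dx = 18.
Adding: ||u||_{H^1}^2 = 8 + 18 = 26.


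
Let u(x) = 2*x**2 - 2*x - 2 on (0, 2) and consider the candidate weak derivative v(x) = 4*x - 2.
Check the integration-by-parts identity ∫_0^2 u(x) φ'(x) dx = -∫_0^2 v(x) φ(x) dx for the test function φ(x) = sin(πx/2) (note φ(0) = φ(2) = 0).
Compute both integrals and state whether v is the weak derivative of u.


LHS = -8/π, RHS = -8/π. Yes, v = u' weakly.

u(x) = 2*x**2 - 2*x - 2, classical derivative u'(x) = 4*x - 2.
φ(x) = sin(πx/2), so φ'(x) = π*cos(π*x/2)/2.
Note φ(0) = φ(2) = 0, so the boundary term u·φ vanishes.
LHS = ∫_0^2 u(x) φ'(x) dx = ∫_0^2 (π*x^2*cos(π*x/2) - π*x*cos(π*x/2) - π*cos(π*x/2)) dx. Term by term:
  ∫_0^2 -π*cos(π*x/2) dx = 0;  ∫_0^2 π*x^2*cos(π*x/2) dx = -16/π;  ∫_0^2 -π*x*cos(π*x/2) dx = 8/π.
Sum: 0 − 16/π + 8/π = -8/π.
So LHS = -8/π.
∫_0^2 v(x) φ(x) dx = ∫_0^2 (4*x*sin(π*x/2) - 2*sin(π*x/2)) dx. Term by term:
  ∫_0^2 -2*sin(π*x/2) dx = -8/π;  ∫_0^2 4*x*sin(π*x/2) dx = 16/π.
Sum: -8/π + 16/π = 8/π.
So RHS = -∫_0^2 v(x) φ(x) dx = -8/π.
LHS = RHS, so the identity holds for this test φ.
Moreover u is smooth here and v(x) = u'(x) = 4*x - 2 pointwise, so the identity holds for every test function. Hence v is the weak derivative of u.


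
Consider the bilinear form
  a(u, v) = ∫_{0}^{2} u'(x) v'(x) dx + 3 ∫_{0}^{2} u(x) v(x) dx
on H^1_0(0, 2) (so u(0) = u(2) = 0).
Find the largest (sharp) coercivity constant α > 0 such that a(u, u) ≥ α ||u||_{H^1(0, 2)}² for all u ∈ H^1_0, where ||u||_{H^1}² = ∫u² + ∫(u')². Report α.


α = 1

Coercivity of a(·,·) on H^1_0(0, 2) means a(u, u) ≥ α ||u||_{H^1}² for every u ∈ H^1_0.
The interval has length L = 2, and Poincaré/coercivity depend only on L. Here a(u, u) = ∫(u')² + (3)·∫u².
Here c = 3 ≥ 1, so a(u,u) = ∫(u')² + c∫u² ≥ ∫(u')² + ∫u² = ||u||_{H^1}², i.e. α = 1 works. No larger α is possible: a(u,u) ≥ α||u||_{H^1}² means (1−α)∫(u')² ≥ (α−c)∫u², and for the modes u_n = sin(nπ(x−x₀)/L) (x₀ the left endpoint) one has ∫u_n²/∫(u_n')² = (L/(nπ))² → 0, so a(u_n,u_n)/||u_n||_{H^1}² → 1. Hence the optimal constant is α = 1.
Therefore α = 1.


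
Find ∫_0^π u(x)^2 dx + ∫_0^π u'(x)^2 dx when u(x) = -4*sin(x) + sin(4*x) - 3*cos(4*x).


||u||_{H^1(0,π)}^2 = -272/5 + 101*π

u'(x) = 12*sin(4*x) - 4*cos(x) + 4*cos(4*x).
Expand u² and (u')² and integrate term by term on (0, π), using: for integers n ≥ 1, ∫_0^π sin²(nx) dx = ∫_0^π cos²(nx) dx = π/2; for n ≠ n', ∫_0^π sin(nx)sin(n'x) dx = ∫_0^π cos(nx)cos(n'x) dx = 0; and by product-to-sum, ∫_0^π sin(nx)cos(n'x) dx = ½∫_0^π [sin((n+n')x) + sin((n−n')x)] dx, which is 0 when n+n' is even and 2n/(n²−n'²) when n+n' is odd (it need not vanish on (0, π)).
  u² squared terms: (-4)²·∫sin(x)² dx = 16·π/2 = 8*π;  (-3)²·∫cos(4x)² dx = 9·π/2 = 9*π/2;  (1)²·∫sin(4x)² dx = 1·π/2 = π/2.
  u² cross terms: 2·(-4)·(-3)·∫sin(x)·cos(4x) dx = 24·(-2/15) = -16/5;  2·(-4)·(1)·∫sin(x)·sin(4x) dx = -8·(0) = 0;  2·(-3)·(1)·∫cos(4x)·sin(4x) dx = -6·(0) = 0.
  So ∫_0^π u² dx = 8*π + 9*π/2 + π/2 − 16/5 + 0 + 0 = -16/5 + 13*π.
  (u')² squared terms: (-4)²·∫cos(x)² dx = 16·π/2 = 8*π;  (4)²·∫cos(4x)² dx = 16·π/2 = 8*π;  (12)²·∫sin(4x)² dx = 144·π/2 = 72*π.
  (u')² cross terms: 2·(-4)·(4)·∫cos(x)·cos(4x) dx = -32·(0) = 0;  2·(-4)·(12)·∫cos(x)·sin(4x) dx = -96·(8/15) = -256/5;  2·(4)·(12)·∫cos(4x)·sin(4x) dx = 96·(0) = 0.
  So ∫_0^π (u')² dx = 8*π + 8*π + 72*π + 0 − 256/5 + 0 = -256/5 + 88*π.
||u||_{H^1}^2 = (-16/5 + 13*π) + (-256/5 + 88*π) = -272/5 + 101*π.


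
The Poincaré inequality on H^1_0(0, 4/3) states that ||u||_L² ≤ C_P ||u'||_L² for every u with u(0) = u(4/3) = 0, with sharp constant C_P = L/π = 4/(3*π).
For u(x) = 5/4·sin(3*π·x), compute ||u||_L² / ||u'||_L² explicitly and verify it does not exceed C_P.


||u||_L² / ||u'||_L² = 1/(3*π) < C_P = 4/(3*π).

u(x) = 5/4·sin(3*π·x), so u'(x) = 15*π*cos(3*π*x)/4.
Writing u(x) = A·sin(kπx/L) with A = 5/4 and k = 4, use ∫_0^L sin²(kπx/L) dx = L/2 and ∫_0^L cos²(kπx/L) dx = L/2.
u² = 25/16·sin²(3*π·x) and (u')² = 225*π^2/16·cos²(3*π·x), and each of sin², cos² integrates to L/2 = 2/3 over (0, 4/3).
∫_0^4/3 u² dx = 25/24, so ||u||_L² = 5*sqrt(6)/12.
∫_0^4/3 (u')² dx = 75*π^2/8, so ||u'||_L² = 5*sqrt(6)*π/4.
Ratio ||u||_L² / ||u'||_L² = 1/(3*π).
Sharp Poincaré constant on H^1_0(0, 4/3) is C_P = L/π = 4/(3*π), achieved by sin(3*π/4·x).
This is the k = 4 harmonic; the ratio L/(kπ) is strictly less than C_P = L/π, consistent with the sharp inequality ||u||_L² ≤ C_P ||u'||_L².


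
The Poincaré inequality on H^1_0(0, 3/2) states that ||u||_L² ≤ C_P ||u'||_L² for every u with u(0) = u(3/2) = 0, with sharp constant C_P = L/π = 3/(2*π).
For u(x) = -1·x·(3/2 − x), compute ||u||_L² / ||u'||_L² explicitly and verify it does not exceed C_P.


||u||_L² / ||u'||_L² = 3*sqrt(10)/20 < C_P = 3/(2*π).

u(x) = -1·x·(3/2 − x), so u'(x) = 2*x - 3/2.
u(x) = -1·x·(3/2 − x) vanishes at x = 0 and x = 3/2, so u ∈ H^1_0(0, 3/2). Differentiate via the product rule and integrate the resulting polynomials term by term.
  ∫_0^3/2 u² dx = ∫_0^3/2 (x^4 - 3*x^3 + 9*x^2/4) dx. Term by term:
    ∫_0^3/2 x^4 dx = 243/160;  ∫_0^3/2 -3*x^3 dx = -243/64;  ∫_0^3/2 9*x^2/4 dx = 81/32.
  Sum: 243/160 − 243/64 + 81/32 = 81/320.
  ∫_0^3/2 (u')² dx = ∫_0^3/2 (4*x^2 - 6*x + 9/4) dx. Term by term:
    ∫_0^3/2 4*x^2 dx = 9/2;  ∫_0^3/2 -6*x dx = -27/4;  ∫_0^3/2 9/4 dx = 27/8.
  Sum: 9/2 − 27/4 + 27/8 = 9/8.
∫_0^3/2 u² dx = 81/320, so ||u||_L² = 9*sqrt(5)/40.
∫_0^3/2 (u')² dx = 9/8, so ||u'||_L² = 3*sqrt(2)/4.
Ratio ||u||_L² / ||u'||_L² = 3*sqrt(10)/20.
Sharp Poincaré constant on H^1_0(0, 3/2) is C_P = L/π = 3/(2*π), achieved by sin(2*π/3·x).
A polynomial bump cannot attain the sharp Poincaré constant (only the first sine eigenfunction does), so the ratio is strictly less than C_P, consistent with ||u||_L² ≤ C_P ||u'||_L².


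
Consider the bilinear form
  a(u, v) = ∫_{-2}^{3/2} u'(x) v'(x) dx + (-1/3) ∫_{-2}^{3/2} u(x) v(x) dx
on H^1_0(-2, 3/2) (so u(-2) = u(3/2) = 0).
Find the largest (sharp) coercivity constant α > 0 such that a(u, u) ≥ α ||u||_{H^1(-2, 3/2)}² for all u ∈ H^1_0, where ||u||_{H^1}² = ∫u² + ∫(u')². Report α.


α = (-49 + 12*π^2)/(3*(4*π^2 + 49))

Coercivity of a(·,·) on H^1_0(-2, 3/2) means a(u, u) ≥ α ||u||_{H^1}² for every u ∈ H^1_0.
The interval has length L = 7/2, and Poincaré/coercivity depend only on L. Here a(u, u) = ∫(u')² + (-1/3)·∫u².
Here c = -1/3 < 0 with |c| < (π/L)² = 4*π^2/49, so coercivity still holds. The condition a(u,u) ≥ α||u||_{H^1}² reads (1−α)∫(u')² ≥ (α−c)∫u². Any admissible α is ≤ 1 (rapidly oscillating u have ∫u²/∫(u')² → 0), and α = 1 would force 0 ≥ (1−c)∫u², impossible since c < 1; so 1−α > 0. By the sharp Poincaré inequality on H^1_0 of an interval of length L, ∫(u')² ≥ (π/L)²∫u² with equality for the first sine mode sin(π(x−x₀)/L) (x₀ the left endpoint), so the inequality holds for all u iff (1−α)(π/L)² ≥ α − c, i.e. α ≤ ((π/L)² + c)/((π/L)² + 1) = (1 + c(L/π)²)/(1 + (L/π)²). (Direct route, valid since c ≤ 0: Poincaré gives c∫u² ≥ c(L/π)²∫(u')², so a(u,u) ≥ (1 + c(L/π)²)∫(u')², while ||u||_{H^1}² ≤ (1 + (L/π)²)∫(u')²; dividing yields the same α.) With (π/L)² = 4*π^2/49 and c = -1/3, the largest admissible constant is α = ((π/L)² + c)/((π/L)² + 1).
Simplifying, α = (-49 + 12*π^2)/(3*(4*π^2 + 49)).


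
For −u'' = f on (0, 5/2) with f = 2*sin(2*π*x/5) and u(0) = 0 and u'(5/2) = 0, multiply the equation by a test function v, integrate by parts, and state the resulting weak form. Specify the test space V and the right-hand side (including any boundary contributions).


V = {v ∈ H^1(0, 5/2) : v(0) = 0} (test functions vanish at x = 0 where u is specified); weak form: ∫_0^5/2 u'v' dx = ∫_0^5/2 (2*sin(2*π*x/5)) v dx for all v ∈ V.

Multiply both sides by a test function v and integrate from 0 to 5/2:
  ∫_0^5/2 −u''(x) v(x) dx = ∫_0^5/2 f(x) v(x) dx.
Integrate the LHS by parts once:
  ∫_0^5/2 −u'' v dx = −[u'(x) v(x)]_0^5/2 + ∫_0^5/2 u'(x) v'(x) dx.
Thus ∫_0^5/2 u'(x) v'(x) dx = ∫_0^5/2 f(x) v(x) dx + [u'(x) v(x)]_0^5/2.
Choose V so that boundary terms are either known or forced to vanish.
Mixed BC: u(0) = 0 (Dirichlet) and u'(5/2) = 0 (Neumann). Define V = {v ∈ H^1(0, 5/2) : v(0) = 0}. Then [u' v]_0^5/2 = u'(5/2)·v(5/2) − u'(0)·0 = 0.
Weak formulation: find u (satisfying any essential BC) such that ∫_0^5/2 u'(x) v'(x) dx = ∫_0^5/2 f v dx for all v ∈ V (Dirichlet at 0 absorbed into V; the Neumann datum at x = 5/2 is zero, so no boundary term remains).
Substituting f(x) = 2*sin(2*π*x/5), the right-hand side is ∫_0^5/2 (2*sin(2*π*x/5)) v dx.


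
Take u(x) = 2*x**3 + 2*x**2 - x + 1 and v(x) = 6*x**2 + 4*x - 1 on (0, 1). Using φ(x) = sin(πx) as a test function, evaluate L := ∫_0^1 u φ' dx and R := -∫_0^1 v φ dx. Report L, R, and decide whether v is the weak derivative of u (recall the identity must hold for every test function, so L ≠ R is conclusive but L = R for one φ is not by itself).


LHS = -8/π + 24/π^3, RHS = -8/π + 24/π^3. Yes, v = u' weakly.

u(x) = 2*x**3 + 2*x**2 - x + 1, classical derivative u'(x) = 6*x**2 + 4*x - 1.
φ(x) = sin(πx), so φ'(x) = π*cos(π*x).
Note φ(0) = φ(1) = 0, so the boundary term u·φ vanishes.
LHS = ∫_0^1 u(x) φ'(x) dx = ∫_0^1 (2*π*x^3*cos(π*x) + 2*π*x^2*cos(π*x) - π*x*cos(π*x) + π*cos(π*x)) dx. Term by term:
  ∫_0^1 π*cos(π*x) dx = 0;  ∫_0^1 -π*x*cos(π*x) dx = 2/π;  ∫_0^1 2*π*x^2*cos(π*x) dx = -4/π;
  ∫_0^1 2*π*x^3*cos(π*x) dx = -6/π + 24/π^3.
Sum: 0 + 2/π − 4/π + -6/π + 24/π^3 = -8/π + 24/π^3.
So LHS = -8/π + 24/π^3.
∫_0^1 v(x) φ(x) dx = ∫_0^1 (6*x^2*sin(π*x) + 4*x*sin(π*x) - sin(π*x)) dx. Term by term:
  ∫_0^1 -sin(π*x) dx = -2/π;  ∫_0^1 4*x*sin(π*x) dx = 4/π;  ∫_0^1 6*x^2*sin(π*x) dx = -24/π^3 + 6/π.
Sum: -2/π + 4/π + -24/π^3 + 6/π = -24/π^3 + 8/π.
So RHS = -∫_0^1 v(x) φ(x) dx = -8/π + 24/π^3.
LHS = RHS, so the identity holds for this test φ.
Moreover u is smooth here and v(x) = u'(x) = 6*x**2 + 4*x - 1 pointwise, so the identity holds for every test function. Hence v is the weak derivative of u.


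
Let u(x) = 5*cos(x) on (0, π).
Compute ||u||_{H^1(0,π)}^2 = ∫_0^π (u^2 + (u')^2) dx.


||u||_{H^1(0,π)}^2 = 25*π

u'(x) = -5*sin(x).
Expand u² and (u')² and integrate term by term on (0, π), using: for integers n ≥ 1, ∫_0^π sin²(nx) dx = ∫_0^π cos²(nx) dx = π/2; for n ≠ n', ∫_0^π sin(nx)sin(n'x) dx = ∫_0^π cos(nx)cos(n'x) dx = 0; and by product-to-sum, ∫_0^π sin(nx)cos(n'x) dx = ½∫_0^π [sin((n+n')x) + sin((n−n')x)] dx, which is 0 when n+n' is even and 2n/(n²−n'²) when n+n' is odd (it need not vanish on (0, π)).
  u² squared terms: (5)²·∫cos(x)² dx = 25·π/2 = 25*π/2.
  So ∫_0^π u² dx = 25*π/2.
  (u')² squared terms: (-5)²·∫sin(x)² dx = 25·π/2 = 25*π/2.
  So ∫_0^π (u')² dx = 25*π/2.
||u||_{H^1}^2 = (25*π/2) + (25*π/2) = 25*π.


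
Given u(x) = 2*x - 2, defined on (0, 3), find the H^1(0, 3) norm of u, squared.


||u||_{H^1}^2 = 24

The H^1 norm (squared) on an interval (0, L) is
  ||u||_{H^1}^2 = ∫_0^L u(x)^2 dx + ∫_0^L u'(x)^2 dx.
Compute u'(x) = 2.
Then u(x)^2 = 4*x**2 - 8*x + 4 and u'(x)^2 = 4.
Integrate each monomial from 0 to 3 using ∫_0^3 c·x^n dx = c·3^(n+1)/(n+1):
  ∫_0^3 u(x)^2 dx = ∫_0^3 (4*x^2 - 8*x + 4) dx. Term by term:
    ∫_0^3 4*x^2 dx = 36;  ∫_0^3 -8*x dx = -36;  ∫_0^3 4 dx = 12.
  Sum: 36 − 36 + 12 = 12.
  ∫_0^3 u'(x)^2 dx = ∫_0^3 (4) dx. Term by term:
    ∫_0^3 4 dx = 12.
Adding: ||u||_{H^1}^2 = 12 + 12 = 24.


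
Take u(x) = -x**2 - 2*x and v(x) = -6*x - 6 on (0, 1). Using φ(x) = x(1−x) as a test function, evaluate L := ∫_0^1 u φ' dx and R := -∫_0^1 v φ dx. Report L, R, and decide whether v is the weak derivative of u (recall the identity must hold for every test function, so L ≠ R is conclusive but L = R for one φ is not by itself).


LHS = 1/2, RHS = 3/2. No, v is not the weak derivative of u.

u(x) = -x**2 - 2*x, classical derivative u'(x) = -2*x - 2.
φ(x) = x(1−x), so φ'(x) = 1 - 2*x.
Note φ(0) = φ(1) = 0, so the boundary term u·φ vanishes.
LHS = ∫_0^1 u(x) φ'(x) dx = ∫_0^1 (2*x^3 + 3*x^2 - 2*x) dx. Term by term:
  ∫_0^1 2*x^3 dx = 1/2;  ∫_0^1 3*x^2 dx = 1;  ∫_0^1 -2*x dx = -1.
Sum: 1/2 + 1 − 1 = 1/2.
So LHS = 1/2.
∫_0^1 v(x) φ(x) dx = ∫_0^1 (6*x^3 - 6*x) dx. Term by term:
  ∫_0^1 6*x^3 dx = 3/2;  ∫_0^1 -6*x dx = -3.
Sum: 3/2 − 3 = -3/2.
So RHS = -∫_0^1 v(x) φ(x) dx = 3/2.
LHS − RHS = -1 ≠ 0, so the identity fails.
(For a valid weak derivative the identity must hold for EVERY test function, in particular this one. The failure shows v is NOT the weak derivative of u.)
Correct weak derivative would be u'(x) = -2*x - 2.


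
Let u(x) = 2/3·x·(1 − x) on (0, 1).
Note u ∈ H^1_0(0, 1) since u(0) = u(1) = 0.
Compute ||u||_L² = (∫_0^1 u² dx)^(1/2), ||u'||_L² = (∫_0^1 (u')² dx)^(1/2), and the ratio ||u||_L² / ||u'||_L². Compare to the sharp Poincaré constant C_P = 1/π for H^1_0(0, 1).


||u||_L² / ||u'||_L² = sqrt(10)/10 < C_P = 1/π.

u(x) = 2/3·x·(1 − x), so u'(x) = 2/3 - 4*x/3.
u(x) = 2/3·x·(1 − x) vanishes at x = 0 and x = 1, so u ∈ H^1_0(0, 1). Differentiate via the product rule and integrate the resulting polynomials term by term.
  ∫_0^1 u² dx = ∫_0^1 (4*x^4/9 - 8*x^3/9 + 4*x^2/9) dx. Term by term:
    ∫_0^1 4*x^4/9 dx = 4/45;  ∫_0^1 -8*x^3/9 dx = -2/9;  ∫_0^1 4*x^2/9 dx = 4/27.
  Sum: 4/45 − 2/9 + 4/27 = 2/135.
  ∫_0^1 (u')² dx = ∫_0^1 (16*x^2/9 - 16*x/9 + 4/9) dx. Term by term:
    ∫_0^1 16*x^2/9 dx = 16/27;  ∫_0^1 -16*x/9 dx = -8/9;  ∫_0^1 4/9 dx = 4/9.
  Sum: 16/27 − 8/9 + 4/9 = 4/27.
∫_0^1 u² dx = 2/135, so ||u||_L² = sqrt(30)/45.
∫_0^1 (u')² dx = 4/27, so ||u'||_L² = 2*sqrt(3)/9.
Ratio ||u||_L² / ||u'||_L² = sqrt(10)/10.
Sharp Poincaré constant on H^1_0(0, 1) is C_P = L/π = 1/π, achieved by sin(π·x).
A polynomial bump cannot attain the sharp Poincaré constant (only the first sine eigenfunction does), so the ratio is strictly less than C_P, consistent with ||u||_L² ≤ C_P ||u'||_L².


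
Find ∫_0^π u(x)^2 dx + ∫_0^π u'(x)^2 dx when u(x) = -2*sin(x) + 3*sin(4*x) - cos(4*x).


||u||_{H^1(0,π)}^2 = -136/15 + 89*π

u'(x) = 4*sin(4*x) - 2*cos(x) + 12*cos(4*x).
Expand u² and (u')² and integrate term by term on (0, π), using: for integers n ≥ 1, ∫_0^π sin²(nx) dx = ∫_0^π cos²(nx) dx = π/2; for n ≠ n', ∫_0^π sin(nx)sin(n'x) dx = ∫_0^π cos(nx)cos(n'x) dx = 0; and by product-to-sum, ∫_0^π sin(nx)cos(n'x) dx = ½∫_0^π [sin((n+n')x) + sin((n−n')x)] dx, which is 0 when n+n' is even and 2n/(n²−n'²) when n+n' is odd (it need not vanish on (0, π)).
  u² squared terms: (-1)²·∫cos(4x)² dx = 1·π/2 = π/2;  (-2)²·∫sin(x)² dx = 4·π/2 = 2*π;  (3)²·∫sin(4x)² dx = 9·π/2 = 9*π/2.
  u² cross terms: 2·(-1)·(-2)·∫cos(4x)·sin(x) dx = 4·(-2/15) = -8/15;  2·(-1)·(3)·∫cos(4x)·sin(4x) dx = -6·(0) = 0;  2·(-2)·(3)·∫sin(x)·sin(4x) dx = -12·(0) = 0.
  So ∫_0^π u² dx = π/2 + 2*π + 9*π/2 − 8/15 + 0 + 0 = -8/15 + 7*π.
  (u')² squared terms: (-2)²·∫cos(x)² dx = 4·π/2 = 2*π;  (4)²·∫sin(4x)² dx = 16·π/2 = 8*π;  (12)²·∫cos(4x)² dx = 144·π/2 = 72*π.
  (u')² cross terms: 2·(-2)·(4)·∫cos(x)·sin(4x) dx = -16·(8/15) = -128/15;  2·(-2)·(12)·∫cos(x)·cos(4x) dx = -48·(0) = 0;  2·(4)·(12)·∫sin(4x)·cos(4x) dx = 96·(0) = 0.
  So ∫_0^π (u')² dx = 2*π + 8*π + 72*π − 128/15 + 0 + 0 = -128/15 + 82*π.
||u||_{H^1}^2 = (-8/15 + 7*π) + (-128/15 + 82*π) = -136/15 + 89*π.


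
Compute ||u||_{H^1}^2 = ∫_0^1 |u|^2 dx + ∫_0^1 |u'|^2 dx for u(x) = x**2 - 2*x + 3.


||u||_{H^1}^2 = 103/15

The H^1 norm (squared) on an interval (0, L) is
  ||u||_{H^1}^2 = ∫_0^L u(x)^2 dx + ∫_0^L u'(x)^2 dx.
Compute u'(x) = 2*x - 2.
Then u(x)^2 = x**4 - 4*x**3 + 10*x**2 - 12*x + 9 and u'(x)^2 = 4*x**2 - 8*x + 4.
Integrate each monomial from 0 to 1 using ∫_0^1 c·x^n dx = c·1^(n+1)/(n+1):
  ∫_0^1 u(x)^2 dx = ∫_0^1 (x^4 - 4*x^3 + 10*x^2 - 12*x + 9) dx. Term by term:
    ∫_0^1 x^4 dx = 1/5;  ∫_0^1 -4*x^3 dx = -1;  ∫_0^1 10*x^2 dx = 10/3;
    ∫_0^1 -12*x dx = -6;  ∫_0^1 9 dx = 9.
  Sum: 1/5 − 1 + 10/3 − 6 + 9 = 83/15.
  ∫_0^1 u'(x)^2 dx = ∫_0^1 (4*x^2 - 8*x + 4) dx. Term by term:
    ∫_0^1 4*x^2 dx = 4/3;  ∫_0^1 -8*x dx = -4;  ∫_0^1 4 dx = 4.
  Sum: 4/3 − 4 + 4 = 4/3.
Adding: ||u||_{H^1}^2 = 83/15 + 4/3 = 103/15.


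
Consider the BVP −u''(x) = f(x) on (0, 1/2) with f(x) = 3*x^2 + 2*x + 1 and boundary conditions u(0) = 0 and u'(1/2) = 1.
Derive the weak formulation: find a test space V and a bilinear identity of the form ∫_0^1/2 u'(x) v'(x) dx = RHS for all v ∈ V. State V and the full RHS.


V = {v ∈ H^1(0, 1/2) : v(0) = 0} (test functions vanish at x = 0 where u is specified); weak form: ∫_0^1/2 u'v' dx = ∫_0^1/2 (3*x^2 + 2*x + 1) v dx + v(1/2) for all v ∈ V.

Multiply both sides by a test function v and integrate from 0 to 1/2:
  ∫_0^1/2 −u''(x) v(x) dx = ∫_0^1/2 f(x) v(x) dx.
Integrate the LHS by parts once:
  ∫_0^1/2 −u'' v dx = −[u'(x) v(x)]_0^1/2 + ∫_0^1/2 u'(x) v'(x) dx.
Thus ∫_0^1/2 u'(x) v'(x) dx = ∫_0^1/2 f(x) v(x) dx + [u'(x) v(x)]_0^1/2.
Choose V so that boundary terms are either known or forced to vanish.
Mixed BC: u(0) = 0 (Dirichlet) and u'(1/2) = 1 (Neumann). Define V = {v ∈ H^1(0, 1/2) : v(0) = 0}. Then [u' v]_0^1/2 = u'(1/2)·v(1/2) − u'(0)·0 = v(1/2).
Weak formulation: find u (satisfying any essential BC) such that ∫_0^1/2 u'(x) v'(x) dx = ∫_0^1/2 f v dx + v(1/2) for all v ∈ V (Dirichlet at 0 absorbed into V; Neumann datum at x = 1/2 contributes the boundary term).
Substituting f(x) = 3*x^2 + 2*x + 1, the right-hand side is ∫_0^1/2 (3*x^2 + 2*x + 1) v dx + v(1/2).


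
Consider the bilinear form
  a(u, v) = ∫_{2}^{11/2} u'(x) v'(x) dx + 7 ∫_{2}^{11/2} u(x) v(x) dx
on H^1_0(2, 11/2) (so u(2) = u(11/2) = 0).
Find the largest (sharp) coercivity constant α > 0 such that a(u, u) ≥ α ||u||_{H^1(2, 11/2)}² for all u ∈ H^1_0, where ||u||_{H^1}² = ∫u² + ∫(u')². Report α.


α = 1

Coercivity of a(·,·) on H^1_0(2, 11/2) means a(u, u) ≥ α ||u||_{H^1}² for every u ∈ H^1_0.
The interval has length L = 7/2, and Poincaré/coercivity depend only on L. Here a(u, u) = ∫(u')² + (7)·∫u².
Here c = 7 ≥ 1, so a(u,u) = ∫(u')² + c∫u² ≥ ∫(u')² + ∫u² = ||u||_{H^1}², i.e. α = 1 works. No larger α is possible: a(u,u) ≥ α||u||_{H^1}² means (1−α)∫(u')² ≥ (α−c)∫u², and for the modes u_n = sin(nπ(x−x₀)/L) (x₀ the left endpoint) one has ∫u_n²/∫(u_n')² = (L/(nπ))² → 0, so a(u_n,u_n)/||u_n||_{H^1}² → 1. Hence the optimal constant is α = 1.
Therefore α = 1.


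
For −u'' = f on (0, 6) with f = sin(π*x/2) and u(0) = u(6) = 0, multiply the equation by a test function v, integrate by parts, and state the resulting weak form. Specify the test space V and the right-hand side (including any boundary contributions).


V = H^1_0(0, 6) (so v(0) = v(6) = 0); weak form: ∫_0^6 u'v' dx = ∫_0^6 (sin(π*x/2)) v dx for all v ∈ V.

Multiply both sides by a test function v and integrate from 0 to 6:
  ∫_0^6 −u''(x) v(x) dx = ∫_0^6 f(x) v(x) dx.
Integrate the LHS by parts once:
  ∫_0^6 −u'' v dx = −[u'(x) v(x)]_0^6 + ∫_0^6 u'(x) v'(x) dx.
Thus ∫_0^6 u'(x) v'(x) dx = ∫_0^6 f(x) v(x) dx + [u'(x) v(x)]_0^6.
Choose V so that boundary terms are either known or forced to vanish.
u is Dirichlet: u(0) = u(6) = 0. Let V = H^1_0(0, 6); then v(0) = v(6) = 0, and [u' v]_0^6 = 0.
Weak formulation: find u (satisfying any essential BC) such that ∫_0^6 u'(x) v'(x) dx = ∫_0^6 f v dx for all v ∈ V.
Substituting f(x) = sin(π*x/2), the right-hand side is ∫_0^6 (sin(π*x/2)) v dx.


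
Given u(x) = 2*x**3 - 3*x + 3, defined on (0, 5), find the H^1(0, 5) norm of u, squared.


||u||_{H^1}^2 = 421805/7

The H^1 norm (squared) on an interval (0, L) is
  ||u||_{H^1}^2 = ∫_0^L u(x)^2 dx + ∫_0^L u'(x)^2 dx.
Compute u'(x) = 6*x**2 - 3.
Then u(x)^2 = 4*x**6 - 12*x**4 + 12*x**3 + 9*x**2 - 18*x + 9 and u'(x)^2 = 36*x**4 - 36*x**2 + 9.
Integrate each monomial from 0 to 5 using ∫_0^5 c·x^n dx = c·5^(n+1)/(n+1):
  ∫_0^5 u(x)^2 dx = ∫_0^5 (4*x^6 - 12*x^4 + 12*x^3 + 9*x^2 - 18*x + 9) dx. Term by term:
    ∫_0^5 4*x^6 dx = 312500/7;  ∫_0^5 -12*x^4 dx = -7500;  ∫_0^5 12*x^3 dx = 1875;
    ∫_0^5 9*x^2 dx = 375;  ∫_0^5 -18*x dx = -225;  ∫_0^5 9 dx = 45.
  Sum: 312500/7 − 7500 + 1875 + 375 − 225 + 45 = 274490/7.
  ∫_0^5 u'(x)^2 dx = ∫_0^5 (36*x^4 - 36*x^2 + 9) dx. Term by term:
    ∫_0^5 36*x^4 dx = 22500;  ∫_0^5 -36*x^2 dx = -1500;  ∫_0^5 9 dx = 45.
  Sum: 22500 − 1500 + 45 = 21045.
Adding: ||u||_{H^1}^2 = 274490/7 + 21045 = 421805/7.


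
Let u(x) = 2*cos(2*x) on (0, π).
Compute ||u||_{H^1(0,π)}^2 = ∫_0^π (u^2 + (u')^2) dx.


||u||_{H^1(0,π)}^2 = 10*π

u'(x) = -4*sin(2*x).
Expand u² and (u')² and integrate term by term on (0, π), using: for integers n ≥ 1, ∫_0^π sin²(nx) dx = ∫_0^π cos²(nx) dx = π/2; for n ≠ n', ∫_0^π sin(nx)sin(n'x) dx = ∫_0^π cos(nx)cos(n'x) dx = 0; and by product-to-sum, ∫_0^π sin(nx)cos(n'x) dx = ½∫_0^π [sin((n+n')x) + sin((n−n')x)] dx, which is 0 when n+n' is even and 2n/(n²−n'²) when n+n' is odd (it need not vanish on (0, π)).
  u² squared terms: (2)²·∫cos(2x)² dx = 4·π/2 = 2*π.
  So ∫_0^π u² dx = 2*π.
  (u')² squared terms: (-4)²·∫sin(2x)² dx = 16·π/2 = 8*π.
  So ∫_0^π (u')² dx = 8*π.
||u||_{H^1}^2 = (2*π) + (8*π) = 10*π.


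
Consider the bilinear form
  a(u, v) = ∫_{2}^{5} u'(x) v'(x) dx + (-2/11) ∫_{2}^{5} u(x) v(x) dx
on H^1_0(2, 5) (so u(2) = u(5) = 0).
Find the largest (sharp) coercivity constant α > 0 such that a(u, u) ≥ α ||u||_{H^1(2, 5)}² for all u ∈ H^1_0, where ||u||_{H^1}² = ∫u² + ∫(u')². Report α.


α = (-18/11 + π^2)/(9 + π^2)

Coercivity of a(·,·) on H^1_0(2, 5) means a(u, u) ≥ α ||u||_{H^1}² for every u ∈ H^1_0.
The interval has length L = 3, and Poincaré/coercivity depend only on L. Here a(u, u) = ∫(u')² + (-2/11)·∫u².
Here c = -2/11 < 0 with |c| < (π/L)² = π^2/9, so coercivity still holds. The condition a(u,u) ≥ α||u||_{H^1}² reads (1−α)∫(u')² ≥ (α−c)∫u². Any admissible α is ≤ 1 (rapidly oscillating u have ∫u²/∫(u')² → 0), and α = 1 would force 0 ≥ (1−c)∫u², impossible since c < 1; so 1−α > 0. By the sharp Poincaré inequality on H^1_0 of an interval of length L, ∫(u')² ≥ (π/L)²∫u² with equality for the first sine mode sin(π(x−x₀)/L) (x₀ the left endpoint), so the inequality holds for all u iff (1−α)(π/L)² ≥ α − c, i.e. α ≤ ((π/L)² + c)/((π/L)² + 1) = (1 + c(L/π)²)/(1 + (L/π)²). (Direct route, valid since c ≤ 0: Poincaré gives c∫u² ≥ c(L/π)²∫(u')², so a(u,u) ≥ (1 + c(L/π)²)∫(u')², while ||u||_{H^1}² ≤ (1 + (L/π)²)∫(u')²; dividing yields the same α.) With (π/L)² = π^2/9 and c = -2/11, the largest admissible constant is α = ((π/L)² + c)/((π/L)² + 1).
Simplifying, α = (-18/11 + π^2)/(9 + π^2).
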